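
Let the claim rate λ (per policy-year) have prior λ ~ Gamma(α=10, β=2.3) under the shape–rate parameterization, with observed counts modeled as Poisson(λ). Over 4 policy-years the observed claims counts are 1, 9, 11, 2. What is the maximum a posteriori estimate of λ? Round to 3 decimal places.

λ̂_MAP = 5.079

Σxᵢ = 1+9+11+2 = 23, with n = 4.
Posterior ∝ λ^9e^(−2.3λ) · λ^23e^(−4λ) = λ^32e^(−6.3λ), i.e. Gamma(shape=33, rate=6.3).
The mode of a Gamma(a, b) with a ≥ 1 (shape–rate) is (a−1)/b = 32/6.3 ≈ 5.079.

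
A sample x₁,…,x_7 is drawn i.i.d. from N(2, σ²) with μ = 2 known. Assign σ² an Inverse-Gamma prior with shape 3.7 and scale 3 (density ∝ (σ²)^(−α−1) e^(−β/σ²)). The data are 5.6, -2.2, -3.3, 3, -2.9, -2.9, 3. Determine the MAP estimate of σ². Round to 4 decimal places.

σ̂²_MAP = 6.9945

Sum of squared deviations about the known mean: SS = (5.6−2)² + (-2.2−2)² + (-3.3−2)² + (3−2)² + (-2.9−2)² + (-2.9−2)² + (3−2)² = 108.71.
The Normal likelihood contributes (σ²)^(−n/2) exp(−SS/(2σ²)), so the posterior is Inverse-Gamma(α + n/2, β + SS/2) = Inverse-Gamma(7.2, 57.355).
The mode of Inverse-Gamma(a, b) is b/(a+1) = 57.355/8.2 ≈ 6.9945.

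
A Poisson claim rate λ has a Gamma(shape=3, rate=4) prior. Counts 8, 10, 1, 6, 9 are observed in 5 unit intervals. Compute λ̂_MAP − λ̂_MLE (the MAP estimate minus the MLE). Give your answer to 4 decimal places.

MAP − MLE = -2.8000

Σxᵢ = 34. Posterior is Gamma(37, 9); MAP = (37−1)/9 = 36/9 ≈ 4.00000.
MLE = x̄ = 34/5 ≈ 6.80000.
Difference = 36/9 − 34/5 = -14/5 ≈ -2.8000.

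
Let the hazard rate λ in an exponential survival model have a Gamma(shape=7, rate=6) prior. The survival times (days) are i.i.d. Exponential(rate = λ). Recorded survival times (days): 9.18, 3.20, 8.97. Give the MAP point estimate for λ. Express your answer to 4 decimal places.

The Exponential(rate=λ) likelihood is ∝ λ^n e^(−λΣtᵢ). Here n = 3 and Σtᵢ = 9.18 + 3.20 + 8.97 = 21.35.
Posterior ∝ λ^6e^(−6λ) · λ^3e^(−21.35λ) = λ^9e^(−27.35λ), i.e. Gamma(10, 27.35).
Mode = (a−1)/b = 9/27.35 ≈ 0.3291.

λ̂_MAP = 0.3291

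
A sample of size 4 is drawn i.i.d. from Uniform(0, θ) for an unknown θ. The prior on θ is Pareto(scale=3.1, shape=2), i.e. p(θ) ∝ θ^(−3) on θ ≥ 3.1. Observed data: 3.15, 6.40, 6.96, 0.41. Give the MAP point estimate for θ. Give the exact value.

The Uniform(0, θ) likelihood is θ^(−n) for θ ≥ max(xᵢ), zero otherwise. Here max(xᵢ) = 6.96.
Posterior ∝ θ^(−3) · θ^(−4) = θ^(−7) on θ ≥ max(3.1, 6.96) = 6.96.
This density is strictly decreasing in θ, so the posterior mode lies at the lower boundary of the support.

θ̂_MAP = 6.96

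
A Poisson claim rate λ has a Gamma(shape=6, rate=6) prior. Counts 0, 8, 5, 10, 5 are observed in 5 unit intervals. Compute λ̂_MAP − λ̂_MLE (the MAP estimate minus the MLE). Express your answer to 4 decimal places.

Σxᵢ = 28. Posterior is Gamma(34, 11); MAP = (34−1)/11 = 33/11 ≈ 3.00000.
MLE = x̄ = 28/5 ≈ 5.60000.
Difference = 33/11 − 28/5 = -13/5 ≈ -2.6000.

MAP − MLE = -2.6000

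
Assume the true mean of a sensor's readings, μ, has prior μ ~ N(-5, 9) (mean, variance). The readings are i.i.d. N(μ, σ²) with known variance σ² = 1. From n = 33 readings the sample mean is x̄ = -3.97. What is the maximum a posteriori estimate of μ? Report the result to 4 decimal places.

n = 33, x̄ = -3.97.
For a Normal prior and Normal likelihood with known variance, the posterior is Normal; its mode equals its mean, the precision-weighted average.
Prior precision 1/σ₀² = 1/9; data precision n/σ² = 33/1 = 33.
μ̂ = ((1/9)·(-5) + 33·(-3.97)) / (1/9 + 33) = (-118409/900)/(298/9) = -118409/29800 ≈ -3.9735.

μ̂_MAP = -3.9735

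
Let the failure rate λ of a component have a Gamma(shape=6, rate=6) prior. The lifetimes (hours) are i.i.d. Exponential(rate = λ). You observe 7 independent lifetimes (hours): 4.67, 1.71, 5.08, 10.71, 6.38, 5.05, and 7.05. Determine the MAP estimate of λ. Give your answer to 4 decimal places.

The Exponential(rate=λ) likelihood is ∝ λ^n e^(−λΣtᵢ). Here n = 7 and Σtᵢ = 4.67 + 1.71 + 5.08 + 10.71 + 6.38 + 5.05 + 7.05 = 40.65.
Posterior ∝ λ^5e^(−6λ) · λ^7e^(−40.65λ) = λ^12e^(−46.65λ), i.e. Gamma(13, 46.65).
Mode = (a−1)/b = 12/46.65 ≈ 0.2572.

λ̂_MAP = 0.2572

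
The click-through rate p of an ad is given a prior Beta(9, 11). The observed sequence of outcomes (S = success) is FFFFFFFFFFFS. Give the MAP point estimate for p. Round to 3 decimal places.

p̂_MAP = 0.300

Prior: Beta(9, 11).
Data: 1 success in 12 trials (from the sequence). The binomial likelihood contributes p(1−p)^11, so the posterior is Beta(9+1, 11+11) = Beta(10, 22).
For Beta(a, b) with a, b > 1 the mode is (a−1)/(a+b−2) = 9/30 ≈ 0.300.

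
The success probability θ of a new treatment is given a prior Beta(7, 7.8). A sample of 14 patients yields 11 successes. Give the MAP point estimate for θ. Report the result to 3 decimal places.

θ̂_MAP = 0.634

Prior: Beta(7, 7.8).
Data: 11 successes in 14 trials. The binomial likelihood contributes θ^11(1−θ)^3, so the posterior is Beta(7+11, 7.8+3) = Beta(18, 10.8).
For Beta(a, b) with a, b > 1 the mode is (a−1)/(a+b−2) = 17/26.8 ≈ 0.634.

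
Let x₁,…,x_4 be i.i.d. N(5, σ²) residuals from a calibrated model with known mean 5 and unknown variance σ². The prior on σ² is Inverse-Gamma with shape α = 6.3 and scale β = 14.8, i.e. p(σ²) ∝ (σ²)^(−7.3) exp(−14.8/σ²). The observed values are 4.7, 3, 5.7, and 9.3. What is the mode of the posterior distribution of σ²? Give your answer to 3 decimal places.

Sum of squared deviations about the known mean: SS = (4.7−5)² + (3−5)² + (5.7−5)² + (9.3−5)² = 23.07.
The Normal likelihood contributes (σ²)^(−n/2) exp(−SS/(2σ²)), so the posterior is Inverse-Gamma(α + n/2, β + SS/2) = Inverse-Gamma(8.3, 26.335).
The mode of Inverse-Gamma(a, b) is b/(a+1) = 26.335/9.3 ≈ 2.832.

σ̂²_MAP = 2.832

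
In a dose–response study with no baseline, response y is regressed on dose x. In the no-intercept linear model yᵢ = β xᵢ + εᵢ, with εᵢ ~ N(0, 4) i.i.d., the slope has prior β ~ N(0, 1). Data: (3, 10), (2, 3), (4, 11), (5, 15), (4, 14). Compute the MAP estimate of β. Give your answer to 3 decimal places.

log p(β | y) = −Σ(yᵢ − βxᵢ)²/(2·4) − β²/(2·1) + const.
Setting the derivative to zero: Σxᵢ(yᵢ − βxᵢ)/4 − β/1 = 0, so β = Σxᵢyᵢ / (Σxᵢ² + σ²/τ²).
Σxᵢyᵢ = 3·10 + 2·3 + 4·11 + 5·15 + 4·14 = 211; Σxᵢ² = 70; σ²/τ² = 4.
β̂_MAP = 211 / (70 + 4) = 211/74 ≈ 2.851.

β̂_MAP = 2.851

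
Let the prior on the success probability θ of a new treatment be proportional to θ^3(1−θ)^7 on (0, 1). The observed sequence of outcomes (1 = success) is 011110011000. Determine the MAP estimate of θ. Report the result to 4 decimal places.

θ̂_MAP = 0.4091

The prior density ∝ θ^3(1−θ)^7 is the kernel of Beta(4, 8).
Data: 6 successes in 12 trials (from the sequence). The binomial likelihood contributes θ^6(1−θ)^6, so the posterior is Beta(4+6, 8+6) = Beta(10, 14).
For Beta(a, b) with a, b > 1 the mode is (a−1)/(a+b−2) = 9/22 ≈ 0.4091.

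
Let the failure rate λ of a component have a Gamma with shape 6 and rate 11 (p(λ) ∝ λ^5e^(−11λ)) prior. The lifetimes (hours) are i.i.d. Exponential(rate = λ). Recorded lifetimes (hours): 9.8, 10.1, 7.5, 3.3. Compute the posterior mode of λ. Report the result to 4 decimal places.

The Exponential(rate=λ) likelihood is ∝ λ^n e^(−λΣtᵢ). Here n = 4 and Σtᵢ = 9.8 + 10.1 + 7.5 + 3.3 = 30.7.
Posterior ∝ λ^5e^(−11λ) · λ^4e^(−30.7λ) = λ^9e^(−41.7λ), i.e. Gamma(10, 41.7).
Mode = (a−1)/b = 9/41.7 ≈ 0.2158.

λ̂_MAP = 0.2158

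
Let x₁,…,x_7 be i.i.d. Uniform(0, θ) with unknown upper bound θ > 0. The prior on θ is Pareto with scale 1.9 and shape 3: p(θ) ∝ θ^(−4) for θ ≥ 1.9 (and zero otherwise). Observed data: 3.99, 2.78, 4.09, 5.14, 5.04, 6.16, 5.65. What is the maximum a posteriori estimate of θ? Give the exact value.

The Uniform(0, θ) likelihood is θ^(−n) for θ ≥ max(xᵢ), zero otherwise. Here max(xᵢ) = 6.16.
Posterior ∝ θ^(−4) · θ^(−7) = θ^(−11) on θ ≥ max(1.9, 6.16) = 6.16.
This density is strictly decreasing in θ, so the posterior mode lies at the lower boundary of the support.

θ̂_MAP = 6.16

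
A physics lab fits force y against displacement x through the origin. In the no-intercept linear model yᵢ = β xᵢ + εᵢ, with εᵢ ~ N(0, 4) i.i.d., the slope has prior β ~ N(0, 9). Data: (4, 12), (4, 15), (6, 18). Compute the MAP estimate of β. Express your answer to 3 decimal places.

β̂_MAP = 3.156

log p(β | y) = −Σ(yᵢ − βxᵢ)²/(2·4) − β²/(2·9) + const.
Setting the derivative to zero: Σxᵢ(yᵢ − βxᵢ)/4 − β/9 = 0, so β = Σxᵢyᵢ / (Σxᵢ² + σ²/τ²).
Σxᵢyᵢ = 4·12 + 4·15 + 6·18 = 216; Σxᵢ² = 68; σ²/τ² = 4/9.
β̂_MAP = 216 / (68 + 4/9) = 216/(616/9) = 243/77 ≈ 3.156.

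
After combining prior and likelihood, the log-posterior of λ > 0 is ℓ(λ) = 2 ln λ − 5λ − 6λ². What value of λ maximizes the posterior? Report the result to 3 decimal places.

ℓ'(λ) = 2/λ − 5 − 12λ. Setting this to zero and multiplying by λ: 12λ² + 5λ − 2 = 0.
λ = (−5 + √(5² + 4·12·2)) / (2·12) = (−5 + √121) / 24 = (−5 + 11)/24 = 1/4.
ℓ''(λ) = −2/λ² − 12 < 0, confirming a maximum.

λ̂_MAP = 0.250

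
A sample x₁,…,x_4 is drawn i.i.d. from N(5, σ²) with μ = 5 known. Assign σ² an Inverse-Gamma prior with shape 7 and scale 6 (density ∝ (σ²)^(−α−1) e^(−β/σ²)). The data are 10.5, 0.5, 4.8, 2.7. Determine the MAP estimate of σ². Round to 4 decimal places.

σ̂²_MAP = 3.3915

Sum of squared deviations about the known mean: SS = (10.5−5)² + (0.5−5)² + (4.8−5)² + (2.7−5)² = 55.83.
The Normal likelihood contributes (σ²)^(−n/2) exp(−SS/(2σ²)), so the posterior is Inverse-Gamma(α + n/2, β + SS/2) = Inverse-Gamma(9, 33.915).
The mode of Inverse-Gamma(a, b) is b/(a+1) = 33.915/10 ≈ 3.3915.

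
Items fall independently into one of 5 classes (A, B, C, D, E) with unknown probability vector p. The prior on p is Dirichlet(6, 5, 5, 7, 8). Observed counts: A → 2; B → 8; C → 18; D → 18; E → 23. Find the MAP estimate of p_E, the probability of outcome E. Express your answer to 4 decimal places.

The posterior is Dirichlet(αᵢ + nᵢ) = Dirichlet(8, 13, 23, 25, 31).
For a Dirichlet(a₁,…,a_K) with all aᵢ > 1, the mode has j-th component (aⱼ − 1)/(Σaᵢ − K).
Here Σaᵢ = 100 and K = 5, so p_E = (31 − 1)/(100 − 5) = 30/95 ≈ 0.3158.

MAP estimate of p_E = 0.3158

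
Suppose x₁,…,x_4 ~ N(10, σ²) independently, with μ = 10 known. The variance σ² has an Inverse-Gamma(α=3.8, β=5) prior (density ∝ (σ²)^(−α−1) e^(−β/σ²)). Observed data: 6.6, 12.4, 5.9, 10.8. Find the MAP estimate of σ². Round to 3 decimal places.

σ̂²_MAP = 3.292

Sum of squared deviations about the known mean: SS = (6.6−10)² + (12.4−10)² + (5.9−10)² + (10.8−10)² = 34.77.
The Normal likelihood contributes (σ²)^(−n/2) exp(−SS/(2σ²)), so the posterior is Inverse-Gamma(α + n/2, β + SS/2) = Inverse-Gamma(5.8, 22.385).
The mode of Inverse-Gamma(a, b) is b/(a+1) = 22.385/6.8 ≈ 3.292.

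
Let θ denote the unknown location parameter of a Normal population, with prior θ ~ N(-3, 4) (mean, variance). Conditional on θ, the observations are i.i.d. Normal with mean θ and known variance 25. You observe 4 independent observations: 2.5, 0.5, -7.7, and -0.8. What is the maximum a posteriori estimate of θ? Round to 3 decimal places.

n = 4; x̄ = (2.5 + 0.5 + (-7.7) + (-0.8))/4 = -5.5/4 = -1.375.
For a Normal prior and Normal likelihood with known variance, the posterior is Normal; its mode equals its mean, the precision-weighted average.
Prior precision 1/σ₀² = 1/4 = 0.25; data precision n/σ² = 4/25 = 0.16.
θ̂ = (0.25·(-3) + 0.16·(-1.375)) / (0.25 + 0.16) = (-0.97)/0.41 = -97/41 ≈ -2.366.

θ̂_MAP = -2.366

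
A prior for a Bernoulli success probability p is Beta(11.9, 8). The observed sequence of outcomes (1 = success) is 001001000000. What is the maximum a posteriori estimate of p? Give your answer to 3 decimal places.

p̂_MAP = 0.431

Prior: Beta(11.9, 8).
Data: 2 successes in 12 trials (from the sequence). The binomial likelihood contributes p^2(1−p)^10, so the posterior is Beta(11.9+2, 8+10) = Beta(13.9, 18).
For Beta(a, b) with a, b > 1 the mode is (a−1)/(a+b−2) = 12.9/29.9 ≈ 0.431.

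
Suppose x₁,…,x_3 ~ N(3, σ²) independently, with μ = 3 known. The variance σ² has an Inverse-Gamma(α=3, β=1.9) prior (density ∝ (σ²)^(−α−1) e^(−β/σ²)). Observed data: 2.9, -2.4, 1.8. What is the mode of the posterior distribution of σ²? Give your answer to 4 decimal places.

σ̂²_MAP = 3.1282

Sum of squared deviations about the known mean: SS = (2.9−3)² + (-2.4−3)² + (1.8−3)² = 30.61.
The Normal likelihood contributes (σ²)^(−n/2) exp(−SS/(2σ²)), so the posterior is Inverse-Gamma(α + n/2, β + SS/2) = Inverse-Gamma(4.5, 17.205).
The mode of Inverse-Gamma(a, b) is b/(a+1) = 17.205/5.5 ≈ 3.1282.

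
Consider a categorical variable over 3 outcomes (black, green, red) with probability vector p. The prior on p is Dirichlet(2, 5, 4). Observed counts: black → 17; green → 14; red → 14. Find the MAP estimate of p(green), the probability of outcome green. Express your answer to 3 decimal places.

The posterior is Dirichlet(αᵢ + nᵢ) = Dirichlet(19, 19, 18).
For a Dirichlet(a₁,…,a_K) with all aᵢ > 1, the mode has j-th component (aⱼ − 1)/(Σaᵢ − K).
Here Σaᵢ = 56 and K = 3, so p(green) = (19 − 1)/(56 − 3) = 18/53 ≈ 0.340.

MAP estimate of p(green) = 0.340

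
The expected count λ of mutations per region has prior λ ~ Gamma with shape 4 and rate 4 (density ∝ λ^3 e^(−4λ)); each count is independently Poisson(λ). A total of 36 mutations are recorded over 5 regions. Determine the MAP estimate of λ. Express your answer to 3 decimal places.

λ̂_MAP = 4.333

Σxᵢ = 36, n = 5.
Posterior ∝ λ^3e^(−4λ) · λ^36e^(−5λ) = λ^39e^(−9λ), i.e. Gamma(shape=40, rate=9).
The mode of a Gamma(a, b) with a ≥ 1 (shape–rate) is (a−1)/b = 39/9 ≈ 4.333.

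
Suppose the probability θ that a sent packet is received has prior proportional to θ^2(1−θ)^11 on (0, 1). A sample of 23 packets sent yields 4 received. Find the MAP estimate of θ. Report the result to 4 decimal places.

The prior density ∝ θ^2(1−θ)^11 is the kernel of Beta(3, 12).
Data: 4 successes in 23 trials. The binomial likelihood contributes θ^4(1−θ)^19, so the posterior is Beta(3+4, 12+19) = Beta(7, 31).
For Beta(a, b) with a, b > 1 the mode is (a−1)/(a+b−2) = 6/36 ≈ 0.1667.

θ̂_MAP = 0.1667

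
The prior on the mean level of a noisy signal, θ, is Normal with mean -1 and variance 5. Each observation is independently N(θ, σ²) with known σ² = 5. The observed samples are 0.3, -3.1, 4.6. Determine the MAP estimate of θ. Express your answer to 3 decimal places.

θ̂_MAP = 0.200

n = 3; x̄ = (0.3 + (-3.1) + 4.6)/3 = 1.8/3 = 0.6.
For a Normal prior and Normal likelihood with known variance, the posterior is Normal; its mode equals its mean, the precision-weighted average.
Prior precision 1/σ₀² = 1/5 = 0.2; data precision n/σ² = 3/5 = 0.6.
θ̂ = (0.2·(-1) + 0.6·0.6) / (0.2 + 0.6) = 0.16/0.8 = 0.200.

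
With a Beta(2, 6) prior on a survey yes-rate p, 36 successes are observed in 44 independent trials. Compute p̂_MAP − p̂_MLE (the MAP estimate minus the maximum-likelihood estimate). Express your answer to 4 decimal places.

Posterior is Beta(38, 14); MAP = (38−1)/(52−2) = 37/50 ≈ 0.74000.
MLE ignores the prior: p̂_MLE = k/n = 36/44 ≈ 0.81818.
Difference = 37/50 − 36/44 = -43/550 ≈ -0.0782.

MAP − MLE = -0.0782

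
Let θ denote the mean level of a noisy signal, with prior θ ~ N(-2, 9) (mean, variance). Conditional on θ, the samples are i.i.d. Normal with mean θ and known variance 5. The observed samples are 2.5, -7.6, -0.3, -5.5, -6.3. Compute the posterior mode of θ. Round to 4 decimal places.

θ̂_MAP = -3.2960

n = 5; x̄ = (2.5 + (-7.6) + (-0.3) + (-5.5) + (-6.3))/5 = -17.2/5 = -3.44.
For a Normal prior and Normal likelihood with known variance, the posterior is Normal; its mode equals its mean, the precision-weighted average.
Prior precision 1/σ₀² = 1/9; data precision n/σ² = 5/5 = 1.
θ̂ = ((1/9)·(-2) + 1·(-3.44)) / (1/9 + 1) = (-824/225)/(10/9) = -3.2960.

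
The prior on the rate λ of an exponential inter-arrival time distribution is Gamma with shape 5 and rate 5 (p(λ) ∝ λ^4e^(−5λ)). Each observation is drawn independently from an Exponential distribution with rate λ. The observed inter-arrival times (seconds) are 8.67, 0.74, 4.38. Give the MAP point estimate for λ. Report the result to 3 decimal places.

The Exponential(rate=λ) likelihood is ∝ λ^n e^(−λΣtᵢ). Here n = 3 and Σtᵢ = 8.67 + 0.74 + 4.38 = 13.79.
Posterior ∝ λ^4e^(−5λ) · λ^3e^(−13.79λ) = λ^7e^(−18.79λ), i.e. Gamma(8, 18.79).
Mode = (a−1)/b = 7/18.79 ≈ 0.373.

λ̂_MAP = 0.373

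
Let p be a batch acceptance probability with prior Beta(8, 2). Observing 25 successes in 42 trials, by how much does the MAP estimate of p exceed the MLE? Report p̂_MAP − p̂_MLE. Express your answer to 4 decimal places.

Posterior is Beta(33, 19); MAP = (33−1)/(52−2) = 32/50 ≈ 0.64000.
MLE ignores the prior: p̂_MLE = k/n = 25/42 ≈ 0.59524.
Difference = 32/50 − 25/42 = 47/1050 ≈ 0.0448.

MAP − MLE = 0.0448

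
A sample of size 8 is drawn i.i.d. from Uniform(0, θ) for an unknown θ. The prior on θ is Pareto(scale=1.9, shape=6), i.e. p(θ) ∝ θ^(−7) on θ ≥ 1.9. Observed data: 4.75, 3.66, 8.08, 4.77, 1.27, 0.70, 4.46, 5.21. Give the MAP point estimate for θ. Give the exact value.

The Uniform(0, θ) likelihood is θ^(−n) for θ ≥ max(xᵢ), zero otherwise. Here max(xᵢ) = 8.08.
Posterior ∝ θ^(−7) · θ^(−8) = θ^(−15) on θ ≥ max(1.9, 8.08) = 8.08.
This density is strictly decreasing in θ, so the posterior mode lies at the lower boundary of the support.

θ̂_MAP = 8.08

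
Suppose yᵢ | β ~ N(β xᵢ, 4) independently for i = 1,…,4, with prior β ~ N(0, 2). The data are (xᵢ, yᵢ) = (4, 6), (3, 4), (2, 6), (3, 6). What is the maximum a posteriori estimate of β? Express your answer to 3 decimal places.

log p(β | y) = −Σ(yᵢ − βxᵢ)²/(2·4) − β²/(2·2) + const.
Setting the derivative to zero: Σxᵢ(yᵢ − βxᵢ)/4 − β/2 = 0, so β = Σxᵢyᵢ / (Σxᵢ² + σ²/τ²).
Σxᵢyᵢ = 4·6 + 3·4 + 2·6 + 3·6 = 66; Σxᵢ² = 38; σ²/τ² = 2.
β̂_MAP = 66 / (38 + 2) = 66/40 ≈ 1.650.

β̂_MAP = 1.650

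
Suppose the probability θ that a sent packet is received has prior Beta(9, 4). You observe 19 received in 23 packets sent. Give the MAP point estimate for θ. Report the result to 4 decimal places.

θ̂_MAP = 0.7941

Prior: Beta(9, 4).
Data: 19 successes in 23 trials. The binomial likelihood contributes θ^19(1−θ)^4, so the posterior is Beta(9+19, 4+4) = Beta(28, 8).
For Beta(a, b) with a, b > 1 the mode is (a−1)/(a+b−2) = 27/34 ≈ 0.7941.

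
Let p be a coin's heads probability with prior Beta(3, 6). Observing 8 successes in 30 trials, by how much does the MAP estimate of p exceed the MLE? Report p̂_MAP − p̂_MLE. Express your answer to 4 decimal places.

MAP − MLE = 0.0036

Posterior is Beta(11, 28); MAP = (11−1)/(39−2) = 10/37 ≈ 0.27027.
MLE ignores the prior: p̂_MLE = k/n = 8/30 ≈ 0.26667.
Difference = 10/37 − 8/30 = 2/555 ≈ 0.0036.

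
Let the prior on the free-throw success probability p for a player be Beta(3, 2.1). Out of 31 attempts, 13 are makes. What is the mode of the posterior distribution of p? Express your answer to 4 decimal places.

p̂_MAP = 0.4399

Prior: Beta(3, 2.1).
Data: 13 successes in 31 trials. The binomial likelihood contributes p^13(1−p)^18, so the posterior is Beta(3+13, 2.1+18) = Beta(16, 20.1).
For Beta(a, b) with a, b > 1 the mode is (a−1)/(a+b−2) = 15/34.1 ≈ 0.4399.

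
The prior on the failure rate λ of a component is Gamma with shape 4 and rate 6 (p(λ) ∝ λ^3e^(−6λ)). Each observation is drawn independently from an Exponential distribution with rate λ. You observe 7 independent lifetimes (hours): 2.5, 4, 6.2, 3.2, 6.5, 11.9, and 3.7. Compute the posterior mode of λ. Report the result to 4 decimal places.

The Exponential(rate=λ) likelihood is ∝ λ^n e^(−λΣtᵢ). Here n = 7 and Σtᵢ = 2.5 + 4 + 6.2 + 3.2 + 6.5 + 11.9 + 3.7 = 38.
Posterior ∝ λ^3e^(−6λ) · λ^7e^(−38λ) = λ^10e^(−44λ), i.e. Gamma(11, 44).
Mode = (a−1)/b = 10/44 ≈ 0.2273.

λ̂_MAP = 0.2273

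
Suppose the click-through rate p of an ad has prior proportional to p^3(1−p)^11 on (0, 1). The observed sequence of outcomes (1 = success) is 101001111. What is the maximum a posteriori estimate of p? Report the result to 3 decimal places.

p̂_MAP = 0.391

The prior density ∝ p^3(1−p)^11 is the kernel of Beta(4, 12).
Data: 6 successes in 9 trials (from the sequence). The binomial likelihood contributes p^6(1−p)^3, so the posterior is Beta(4+6, 12+3) = Beta(10, 15).
For Beta(a, b) with a, b > 1 the mode is (a−1)/(a+b−2) = 9/23 ≈ 0.391.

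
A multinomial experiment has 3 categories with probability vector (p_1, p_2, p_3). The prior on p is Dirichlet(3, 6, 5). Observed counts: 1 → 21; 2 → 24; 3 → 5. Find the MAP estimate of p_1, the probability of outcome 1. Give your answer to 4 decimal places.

The posterior is Dirichlet(αᵢ + nᵢ) = Dirichlet(24, 30, 10).
For a Dirichlet(a₁,…,a_K) with all aᵢ > 1, the mode has j-th component (aⱼ − 1)/(Σaᵢ − K).
Here Σaᵢ = 64 and K = 3, so p_1 = (24 − 1)/(64 − 3) = 23/61 ≈ 0.3770.

MAP estimate: 0.3770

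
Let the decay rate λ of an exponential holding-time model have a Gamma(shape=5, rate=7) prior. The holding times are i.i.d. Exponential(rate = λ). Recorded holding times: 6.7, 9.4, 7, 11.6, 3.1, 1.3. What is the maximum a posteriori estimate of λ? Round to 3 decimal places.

λ̂_MAP = 0.217

The Exponential(rate=λ) likelihood is ∝ λ^n e^(−λΣtᵢ). Here n = 6 and Σtᵢ = 6.7 + 9.4 + 7 + 11.6 + 3.1 + 1.3 = 39.1.
Posterior ∝ λ^4e^(−7λ) · λ^6e^(−39.1λ) = λ^10e^(−46.1λ), i.e. Gamma(11, 46.1).
Mode = (a−1)/b = 10/46.1 ≈ 0.217.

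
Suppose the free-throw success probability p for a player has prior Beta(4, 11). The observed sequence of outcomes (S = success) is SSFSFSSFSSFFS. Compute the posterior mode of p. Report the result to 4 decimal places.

p̂_MAP = 0.4231

Prior: Beta(4, 11).
Data: 8 successes in 13 trials (from the sequence). The binomial likelihood contributes p^8(1−p)^5, so the posterior is Beta(4+8, 11+5) = Beta(12, 16).
For Beta(a, b) with a, b > 1 the mode is (a−1)/(a+b−2) = 11/26 ≈ 0.4231.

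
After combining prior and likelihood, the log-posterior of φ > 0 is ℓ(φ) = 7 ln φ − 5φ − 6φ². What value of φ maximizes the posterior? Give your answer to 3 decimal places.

φ̂_MAP = 0.583

ℓ'(φ) = 7/φ − 5 − 12φ. Setting this to zero and multiplying by φ: 12φ² + 5φ − 7 = 0.
φ = (−5 + √(5² + 4·12·7)) / (2·12) = (−5 + √361) / 24 = (−5 + 19)/24 = 7/12.
ℓ''(φ) = −7/φ² − 12 < 0, confirming a maximum.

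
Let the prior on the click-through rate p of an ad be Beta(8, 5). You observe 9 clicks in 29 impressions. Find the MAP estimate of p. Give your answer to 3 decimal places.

p̂_MAP = 0.400

Prior: Beta(8, 5).
Data: 9 successes in 29 trials. The binomial likelihood contributes p^9(1−p)^20, so the posterior is Beta(8+9, 5+20) = Beta(17, 25).
For Beta(a, b) with a, b > 1 the mode is (a−1)/(a+b−2) = 16/40 ≈ 0.400.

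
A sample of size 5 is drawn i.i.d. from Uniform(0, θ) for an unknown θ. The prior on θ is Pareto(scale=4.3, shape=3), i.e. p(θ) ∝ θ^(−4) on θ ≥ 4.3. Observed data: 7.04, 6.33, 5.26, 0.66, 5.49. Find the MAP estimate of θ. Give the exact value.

θ̂_MAP = 7.04

The Uniform(0, θ) likelihood is θ^(−n) for θ ≥ max(xᵢ), zero otherwise. Here max(xᵢ) = 7.04.
Posterior ∝ θ^(−4) · θ^(−5) = θ^(−9) on θ ≥ max(4.3, 7.04) = 7.04.
This density is strictly decreasing in θ, so the posterior mode lies at the lower boundary of the support.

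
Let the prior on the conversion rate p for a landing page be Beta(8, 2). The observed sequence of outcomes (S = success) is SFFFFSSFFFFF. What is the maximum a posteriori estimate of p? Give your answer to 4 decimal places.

Prior: Beta(8, 2).
Data: 3 successes in 12 trials (from the sequence). The binomial likelihood contributes p^3(1−p)^9, so the posterior is Beta(8+3, 2+9) = Beta(11, 11).
For Beta(a, b) with a, b > 1 the mode is (a−1)/(a+b−2) = 10/20 ≈ 0.5000.

p̂_MAP = 0.5000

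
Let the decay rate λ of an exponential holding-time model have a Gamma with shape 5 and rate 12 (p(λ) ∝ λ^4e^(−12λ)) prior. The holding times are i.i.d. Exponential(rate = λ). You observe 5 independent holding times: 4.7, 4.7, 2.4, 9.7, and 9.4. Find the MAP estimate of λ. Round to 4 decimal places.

The Exponential(rate=λ) likelihood is ∝ λ^n e^(−λΣtᵢ). Here n = 5 and Σtᵢ = 4.7 + 4.7 + 2.4 + 9.7 + 9.4 = 30.9.
Posterior ∝ λ^4e^(−12λ) · λ^5e^(−30.9λ) = λ^9e^(−42.9λ), i.e. Gamma(10, 42.9).
Mode = (a−1)/b = 9/42.9 ≈ 0.2098.

λ̂_MAP = 0.2098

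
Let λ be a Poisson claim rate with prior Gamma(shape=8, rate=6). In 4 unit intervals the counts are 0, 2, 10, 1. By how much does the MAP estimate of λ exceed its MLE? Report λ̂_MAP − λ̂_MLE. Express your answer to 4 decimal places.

MAP − MLE = -1.2500

Σxᵢ = 13. Posterior is Gamma(21, 10); MAP = (21−1)/10 = 20/10 ≈ 2.00000.
MLE = x̄ = 13/4 ≈ 3.25000.
Difference = 20/10 − 13/4 = -5/4 ≈ -1.2500.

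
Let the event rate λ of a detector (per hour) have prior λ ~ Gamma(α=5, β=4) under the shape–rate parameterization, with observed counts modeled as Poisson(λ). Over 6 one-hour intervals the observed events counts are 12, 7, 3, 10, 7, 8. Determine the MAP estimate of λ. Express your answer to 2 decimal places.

λ̂_MAP = 5.10

Σxᵢ = 12+7+3+10+7+8 = 47, with n = 6.
Posterior ∝ λ^4e^(−4λ) · λ^47e^(−6λ) = λ^51e^(−10λ), i.e. Gamma(shape=52, rate=10).
The mode of a Gamma(a, b) with a ≥ 1 (shape–rate) is (a−1)/b = 51/10 ≈ 5.10.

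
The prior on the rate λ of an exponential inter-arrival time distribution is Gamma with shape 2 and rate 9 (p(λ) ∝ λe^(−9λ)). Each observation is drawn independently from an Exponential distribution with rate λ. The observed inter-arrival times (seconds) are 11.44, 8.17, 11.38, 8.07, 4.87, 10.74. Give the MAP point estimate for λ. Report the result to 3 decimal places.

The Exponential(rate=λ) likelihood is ∝ λ^n e^(−λΣtᵢ). Here n = 6 and Σtᵢ = 11.44 + 8.17 + 11.38 + 8.07 + 4.87 + 10.74 = 54.67.
Posterior ∝ λe^(−9λ) · λ^6e^(−54.67λ) = λ^7e^(−63.67λ), i.e. Gamma(8, 63.67).
Mode = (a−1)/b = 7/63.67 ≈ 0.110.

λ̂_MAP = 0.110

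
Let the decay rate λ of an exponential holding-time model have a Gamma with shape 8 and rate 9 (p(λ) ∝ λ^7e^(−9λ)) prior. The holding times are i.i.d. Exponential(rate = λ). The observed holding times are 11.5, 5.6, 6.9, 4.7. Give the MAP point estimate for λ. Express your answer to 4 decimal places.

The Exponential(rate=λ) likelihood is ∝ λ^n e^(−λΣtᵢ). Here n = 4 and Σtᵢ = 11.5 + 5.6 + 6.9 + 4.7 = 28.7.
Posterior ∝ λ^7e^(−9λ) · λ^4e^(−28.7λ) = λ^11e^(−37.7λ), i.e. Gamma(12, 37.7).
Mode = (a−1)/b = 11/37.7 ≈ 0.2918.

λ̂_MAP = 0.2918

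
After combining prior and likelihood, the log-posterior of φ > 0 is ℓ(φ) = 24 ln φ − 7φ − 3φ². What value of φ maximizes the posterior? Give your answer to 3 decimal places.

φ̂_MAP = 1.500

ℓ'(φ) = 24/φ − 7 − 6φ. Setting this to zero and multiplying by φ: 6φ² + 7φ − 24 = 0.
φ = (−7 + √(7² + 4·6·24)) / (2·6) = (−7 + √625) / 12 = (−7 + 25)/12 = 3/2.
ℓ''(φ) = −24/φ² − 6 < 0, confirming a maximum.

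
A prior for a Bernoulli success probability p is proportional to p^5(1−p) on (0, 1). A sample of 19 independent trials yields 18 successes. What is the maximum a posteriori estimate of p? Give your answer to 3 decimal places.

The prior density ∝ p^5(1−p)^1 is the kernel of Beta(6, 2).
Data: 18 successes in 19 trials. The binomial likelihood contributes p^18(1−p)^1, so the posterior is Beta(6+18, 2+1) = Beta(24, 3).
For Beta(a, b) with a, b > 1 the mode is (a−1)/(a+b−2) = 23/25 ≈ 0.920.

p̂_MAP = 0.920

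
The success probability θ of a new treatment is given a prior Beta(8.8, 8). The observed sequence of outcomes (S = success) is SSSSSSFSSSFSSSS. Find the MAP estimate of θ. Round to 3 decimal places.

θ̂_MAP = 0.698

Prior: Beta(8.8, 8).
Data: 13 successes in 15 trials (from the sequence). The binomial likelihood contributes θ^13(1−θ)^2, so the posterior is Beta(8.8+13, 8+2) = Beta(21.8, 10).
For Beta(a, b) with a, b > 1 the mode is (a−1)/(a+b−2) = 20.8/29.8 ≈ 0.698.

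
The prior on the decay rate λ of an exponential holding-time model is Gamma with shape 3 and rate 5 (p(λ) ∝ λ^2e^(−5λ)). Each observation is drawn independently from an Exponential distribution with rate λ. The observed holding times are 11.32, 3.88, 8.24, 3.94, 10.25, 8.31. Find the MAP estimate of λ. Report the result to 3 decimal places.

λ̂_MAP = 0.157

The Exponential(rate=λ) likelihood is ∝ λ^n e^(−λΣtᵢ). Here n = 6 and Σtᵢ = 11.32 + 3.88 + 8.24 + 3.94 + 10.25 + 8.31 = 45.94.
Posterior ∝ λ^2e^(−5λ) · λ^6e^(−45.94λ) = λ^8e^(−50.94λ), i.e. Gamma(9, 50.94).
Mode = (a−1)/b = 8/50.94 ≈ 0.157.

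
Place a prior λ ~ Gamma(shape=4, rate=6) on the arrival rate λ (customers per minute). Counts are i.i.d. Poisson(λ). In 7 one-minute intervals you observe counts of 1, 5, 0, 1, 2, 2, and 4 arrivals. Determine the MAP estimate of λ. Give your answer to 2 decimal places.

Σxᵢ = 1+5+0+1+2+2+4 = 15, with n = 7.
Posterior ∝ λ^3e^(−6λ) · λ^15e^(−7λ) = λ^18e^(−13λ), i.e. Gamma(shape=19, rate=13).
The mode of a Gamma(a, b) with a ≥ 1 (shape–rate) is (a−1)/b = 18/13 ≈ 1.38.

λ̂_MAP = 1.38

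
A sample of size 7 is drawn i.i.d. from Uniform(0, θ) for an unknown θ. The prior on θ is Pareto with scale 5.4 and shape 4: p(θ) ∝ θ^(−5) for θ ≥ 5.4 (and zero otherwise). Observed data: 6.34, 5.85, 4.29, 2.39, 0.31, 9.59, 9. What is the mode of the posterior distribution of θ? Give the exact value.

θ̂_MAP = 9.59

The Uniform(0, θ) likelihood is θ^(−n) for θ ≥ max(xᵢ), zero otherwise. Here max(xᵢ) = 9.59.
Posterior ∝ θ^(−5) · θ^(−7) = θ^(−12) on θ ≥ max(5.4, 9.59) = 9.59.
This density is strictly decreasing in θ, so the posterior mode lies at the lower boundary of the support.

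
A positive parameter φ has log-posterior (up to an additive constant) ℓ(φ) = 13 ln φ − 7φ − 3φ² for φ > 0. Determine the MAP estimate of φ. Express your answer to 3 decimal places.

φ̂_MAP = 1.000

ℓ'(φ) = 13/φ − 7 − 6φ. Setting this to zero and multiplying by φ: 6φ² + 7φ − 13 = 0.
φ = (−7 + √(7² + 4·6·13)) / (2·6) = (−7 + √361) / 12 = (−7 + 19)/12 = 1.
ℓ''(φ) = −13/φ² − 6 < 0, confirming a maximum.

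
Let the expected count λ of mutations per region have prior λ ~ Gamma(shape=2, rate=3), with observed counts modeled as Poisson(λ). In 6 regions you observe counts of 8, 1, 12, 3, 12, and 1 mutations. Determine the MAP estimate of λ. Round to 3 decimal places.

λ̂_MAP = 4.222

Σxᵢ = 8+1+12+3+12+1 = 37, with n = 6.
Posterior ∝ λe^(−3λ) · λ^37e^(−6λ) = λ^38e^(−9λ), i.e. Gamma(shape=39, rate=9).
The mode of a Gamma(a, b) with a ≥ 1 (shape–rate) is (a−1)/b = 38/9 ≈ 4.222.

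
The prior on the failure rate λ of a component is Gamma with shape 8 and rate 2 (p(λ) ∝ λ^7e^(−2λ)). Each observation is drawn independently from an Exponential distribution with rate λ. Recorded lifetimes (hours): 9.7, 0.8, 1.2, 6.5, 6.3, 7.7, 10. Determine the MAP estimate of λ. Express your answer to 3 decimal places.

λ̂_MAP = 0.317

The Exponential(rate=λ) likelihood is ∝ λ^n e^(−λΣtᵢ). Here n = 7 and Σtᵢ = 9.7 + 0.8 + 1.2 + 6.5 + 6.3 + 7.7 + 10 = 42.2.
Posterior ∝ λ^7e^(−2λ) · λ^7e^(−42.2λ) = λ^14e^(−44.2λ), i.e. Gamma(15, 44.2).
Mode = (a−1)/b = 14/44.2 ≈ 0.317.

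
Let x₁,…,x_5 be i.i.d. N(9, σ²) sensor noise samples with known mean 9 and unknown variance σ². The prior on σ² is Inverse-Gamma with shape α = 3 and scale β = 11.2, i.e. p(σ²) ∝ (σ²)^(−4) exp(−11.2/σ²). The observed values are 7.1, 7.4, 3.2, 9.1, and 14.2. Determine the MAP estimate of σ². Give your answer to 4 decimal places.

σ̂²_MAP = 6.8662

Sum of squared deviations about the known mean: SS = (7.1−9)² + (7.4−9)² + (3.2−9)² + (9.1−9)² + (14.2−9)² = 66.86.
The Normal likelihood contributes (σ²)^(−n/2) exp(−SS/(2σ²)), so the posterior is Inverse-Gamma(α + n/2, β + SS/2) = Inverse-Gamma(5.5, 44.63).
The mode of Inverse-Gamma(a, b) is b/(a+1) = 44.63/6.5 ≈ 6.8662.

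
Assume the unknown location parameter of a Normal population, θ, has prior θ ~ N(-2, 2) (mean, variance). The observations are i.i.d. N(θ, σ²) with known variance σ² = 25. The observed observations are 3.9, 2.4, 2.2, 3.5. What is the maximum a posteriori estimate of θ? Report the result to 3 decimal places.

n = 4; x̄ = (3.9 + 2.4 + 2.2 + 3.5)/4 = 12/4 = 3.
For a Normal prior and Normal likelihood with known variance, the posterior is Normal; its mode equals its mean, the precision-weighted average.
Prior precision 1/σ₀² = 1/2 = 0.5; data precision n/σ² = 4/25 = 0.16.
θ̂ = (0.5·(-2) + 0.16·3) / (0.5 + 0.16) = (-0.52)/0.66 = -26/33 ≈ -0.788.

θ̂_MAP = -0.788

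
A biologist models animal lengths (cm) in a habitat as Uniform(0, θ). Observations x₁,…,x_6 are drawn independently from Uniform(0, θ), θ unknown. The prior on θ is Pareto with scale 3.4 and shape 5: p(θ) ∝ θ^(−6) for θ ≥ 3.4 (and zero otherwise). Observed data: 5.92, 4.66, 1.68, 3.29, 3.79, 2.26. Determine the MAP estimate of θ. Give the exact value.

θ̂_MAP = 5.92

The Uniform(0, θ) likelihood is θ^(−n) for θ ≥ max(xᵢ), zero otherwise. Here max(xᵢ) = 5.92.
Posterior ∝ θ^(−6) · θ^(−6) = θ^(−12) on θ ≥ max(3.4, 5.92) = 5.92.
This density is strictly decreasing in θ, so the posterior mode lies at the lower boundary of the support.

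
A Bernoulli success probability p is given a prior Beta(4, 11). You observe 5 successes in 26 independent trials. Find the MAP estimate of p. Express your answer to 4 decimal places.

p̂_MAP = 0.2051

Prior: Beta(4, 11).
Data: 5 successes in 26 trials. The binomial likelihood contributes p^5(1−p)^21, so the posterior is Beta(4+5, 11+21) = Beta(9, 32).
For Beta(a, b) with a, b > 1 the mode is (a−1)/(a+b−2) = 8/39 ≈ 0.2051.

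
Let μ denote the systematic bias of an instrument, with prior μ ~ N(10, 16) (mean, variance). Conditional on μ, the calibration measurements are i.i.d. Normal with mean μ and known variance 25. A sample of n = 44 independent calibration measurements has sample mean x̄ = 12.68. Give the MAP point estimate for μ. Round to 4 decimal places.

n = 44, x̄ = 12.68.
For a Normal prior and Normal likelihood with known variance, the posterior is Normal; its mode equals its mean, the precision-weighted average.
Prior precision 1/σ₀² = 1/16 = 0.0625; data precision n/σ² = 44/25 = 1.76.
μ̂ = (0.0625·10 + 1.76·12.68) / (0.0625 + 1.76) = 22.9418/1.8225 = 229418/18225 ≈ 12.5881.

μ̂_MAP = 12.5881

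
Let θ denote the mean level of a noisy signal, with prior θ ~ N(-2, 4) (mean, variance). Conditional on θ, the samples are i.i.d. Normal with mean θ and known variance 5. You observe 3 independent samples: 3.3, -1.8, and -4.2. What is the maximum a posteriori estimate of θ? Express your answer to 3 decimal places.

θ̂_MAP = -1.224

n = 3; x̄ = (3.3 + (-1.8) + (-4.2))/3 = -2.7/3 = -0.9.
For a Normal prior and Normal likelihood with known variance, the posterior is Normal; its mode equals its mean, the precision-weighted average.
Prior precision 1/σ₀² = 1/4 = 0.25; data precision n/σ² = 3/5 = 0.6.
θ̂ = (0.25·(-2) + 0.6·(-0.9)) / (0.25 + 0.6) = (-1.04)/0.85 = -104/85 ≈ -1.224.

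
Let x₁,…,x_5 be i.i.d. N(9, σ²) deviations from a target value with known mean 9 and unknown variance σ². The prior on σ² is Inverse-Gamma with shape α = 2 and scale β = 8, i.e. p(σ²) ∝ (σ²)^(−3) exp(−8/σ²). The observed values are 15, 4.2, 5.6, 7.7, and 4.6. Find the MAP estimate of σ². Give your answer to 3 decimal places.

Sum of squared deviations about the known mean: SS = (15−9)² + (4.2−9)² + (5.6−9)² + (7.7−9)² + (4.6−9)² = 91.65.
The Normal likelihood contributes (σ²)^(−n/2) exp(−SS/(2σ²)), so the posterior is Inverse-Gamma(α + n/2, β + SS/2) = Inverse-Gamma(4.5, 53.825).
The mode of Inverse-Gamma(a, b) is b/(a+1) = 53.825/5.5 ≈ 9.786.

σ̂²_MAP = 9.786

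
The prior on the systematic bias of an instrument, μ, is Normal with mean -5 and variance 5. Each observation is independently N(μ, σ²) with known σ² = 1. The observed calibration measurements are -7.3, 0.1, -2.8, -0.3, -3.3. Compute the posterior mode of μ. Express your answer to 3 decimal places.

μ̂_MAP = -2.808

n = 5; x̄ = ((-7.3) + 0.1 + (-2.8) + (-0.3) + (-3.3))/5 = -13.6/5 = -2.72.
For a Normal prior and Normal likelihood with known variance, the posterior is Normal; its mode equals its mean, the precision-weighted average.
Prior precision 1/σ₀² = 1/5 = 0.2; data precision n/σ² = 5/1 = 5.
μ̂ = (0.2·(-5) + 5·(-2.72)) / (0.2 + 5) = (-14.6)/5.2 = -73/26 ≈ -2.808.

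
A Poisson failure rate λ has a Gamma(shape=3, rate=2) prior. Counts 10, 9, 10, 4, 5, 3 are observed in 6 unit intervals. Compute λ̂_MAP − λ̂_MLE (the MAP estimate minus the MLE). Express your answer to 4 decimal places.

Σxᵢ = 41. Posterior is Gamma(44, 8); MAP = (44−1)/8 = 43/8 ≈ 5.37500.
MLE = x̄ = 41/6 ≈ 6.83333.
Difference = 43/8 − 41/6 = -35/24 ≈ -1.4583.

MAP − MLE = -1.4583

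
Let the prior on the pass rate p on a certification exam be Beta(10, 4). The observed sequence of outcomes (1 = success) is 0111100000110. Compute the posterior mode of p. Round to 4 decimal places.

p̂_MAP = 0.6000

Prior: Beta(10, 4).
Data: 6 successes in 13 trials (from the sequence). The binomial likelihood contributes p^6(1−p)^7, so the posterior is Beta(10+6, 4+7) = Beta(16, 11).
For Beta(a, b) with a, b > 1 the mode is (a−1)/(a+b−2) = 15/25 ≈ 0.6000.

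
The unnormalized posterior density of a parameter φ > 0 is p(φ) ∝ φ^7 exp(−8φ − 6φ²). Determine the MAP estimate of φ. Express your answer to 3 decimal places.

ℓ'(φ) = 7/φ − 8 − 12φ. Setting this to zero and multiplying by φ: 12φ² + 8φ − 7 = 0.
φ = (−8 + √(8² + 4·12·7)) / (2·12) = (−8 + √400) / 24 = (−8 + 20)/24 = 1/2.
ℓ''(φ) = −7/φ² − 12 < 0, confirming a maximum.

φ̂_MAP = 0.500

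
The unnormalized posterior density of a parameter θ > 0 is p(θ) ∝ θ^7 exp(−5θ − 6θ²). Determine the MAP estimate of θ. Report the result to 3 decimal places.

θ̂_MAP = 0.583

ℓ'(θ) = 7/θ − 5 − 12θ. Setting this to zero and multiplying by θ: 12θ² + 5θ − 7 = 0.
θ = (−5 + √(5² + 4·12·7)) / (2·12) = (−5 + √361) / 24 = (−5 + 19)/24 = 7/12.
ℓ''(θ) = −7/θ² − 12 < 0, confirming a maximum.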